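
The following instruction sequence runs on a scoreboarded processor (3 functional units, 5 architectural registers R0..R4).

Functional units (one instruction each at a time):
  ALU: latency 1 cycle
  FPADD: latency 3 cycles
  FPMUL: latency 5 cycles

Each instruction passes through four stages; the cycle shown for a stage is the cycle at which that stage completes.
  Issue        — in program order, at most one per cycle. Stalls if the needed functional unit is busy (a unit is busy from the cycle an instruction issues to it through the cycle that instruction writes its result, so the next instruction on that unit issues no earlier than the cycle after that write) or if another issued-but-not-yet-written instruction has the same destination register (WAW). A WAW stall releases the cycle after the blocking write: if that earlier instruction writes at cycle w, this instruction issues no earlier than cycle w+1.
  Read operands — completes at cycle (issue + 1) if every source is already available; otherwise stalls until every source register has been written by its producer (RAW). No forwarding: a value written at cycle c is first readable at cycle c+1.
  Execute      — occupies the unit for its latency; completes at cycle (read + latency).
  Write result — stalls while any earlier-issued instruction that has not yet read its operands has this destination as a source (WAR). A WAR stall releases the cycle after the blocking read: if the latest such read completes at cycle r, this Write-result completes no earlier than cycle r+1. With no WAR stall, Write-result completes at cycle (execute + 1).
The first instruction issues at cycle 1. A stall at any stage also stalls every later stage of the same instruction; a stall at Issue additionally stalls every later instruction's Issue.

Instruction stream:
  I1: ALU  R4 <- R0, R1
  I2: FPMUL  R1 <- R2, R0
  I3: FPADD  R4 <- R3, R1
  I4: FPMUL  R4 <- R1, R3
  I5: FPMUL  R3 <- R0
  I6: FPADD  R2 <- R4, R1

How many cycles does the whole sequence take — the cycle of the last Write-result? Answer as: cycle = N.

1) issue 1, read 2, done 3, write 4
2) issue 2, read 3, done 8, write 9
3) issue 5, read 10, done 13, write 14  <WAW R4: wait I1 write@4 / RAW R1: wait I2 write@9>
4) issue 15, read 16, done 21, write 22  <WAW R4: wait I3 write@14>
5) issue 23, read 24, done 29, write 30  <struct: FPMUL busy until I4 writes@22>
6) issue 24, read 25, done 28, write 29

cycle = 30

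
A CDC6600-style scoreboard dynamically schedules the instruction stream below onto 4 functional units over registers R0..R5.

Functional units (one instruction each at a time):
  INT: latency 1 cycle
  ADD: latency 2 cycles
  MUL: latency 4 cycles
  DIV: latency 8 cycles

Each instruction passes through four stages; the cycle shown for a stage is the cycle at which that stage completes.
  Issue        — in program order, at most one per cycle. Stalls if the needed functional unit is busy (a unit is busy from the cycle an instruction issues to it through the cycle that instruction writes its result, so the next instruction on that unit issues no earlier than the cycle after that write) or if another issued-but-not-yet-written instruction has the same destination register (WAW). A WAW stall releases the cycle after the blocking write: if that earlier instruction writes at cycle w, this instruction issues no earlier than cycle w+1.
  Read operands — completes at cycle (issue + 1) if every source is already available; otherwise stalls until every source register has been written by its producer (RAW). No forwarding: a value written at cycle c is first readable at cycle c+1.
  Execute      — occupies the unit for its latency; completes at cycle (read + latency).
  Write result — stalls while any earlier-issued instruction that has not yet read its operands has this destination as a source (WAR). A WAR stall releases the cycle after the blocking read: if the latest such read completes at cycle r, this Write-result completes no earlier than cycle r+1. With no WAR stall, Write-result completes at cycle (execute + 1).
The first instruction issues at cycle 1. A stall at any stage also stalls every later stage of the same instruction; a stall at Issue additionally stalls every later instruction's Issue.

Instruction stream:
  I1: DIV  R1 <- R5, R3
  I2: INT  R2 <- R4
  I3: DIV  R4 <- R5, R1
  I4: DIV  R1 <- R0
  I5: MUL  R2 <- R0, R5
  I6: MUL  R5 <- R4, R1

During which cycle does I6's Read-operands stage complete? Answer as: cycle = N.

t=1  I1 issues→DIV
t=2  I1 reads; I2 issues→INT
t=3  I2 reads
t=4  I2 exec-done
t=5  I2 writes R2
t=10  I1 exec-done
t=11  I1 writes R1
t=12  I3 issues→DIV
t=13  I3 reads
t=21  I3 exec-done
t=22  I3 writes R4
t=23  I4 issues→DIV
t=24  I4 reads; I5 issues→MUL
t=25  I5 reads
t=29  I5 exec-done
t=30  I5 writes R2
t=31  I6 issues→MUL
t=32  I4 exec-done
t=33  I4 writes R1
t=34  I6 reads
t=38  I6 exec-done
t=39  I6 writes R5

cycle = 34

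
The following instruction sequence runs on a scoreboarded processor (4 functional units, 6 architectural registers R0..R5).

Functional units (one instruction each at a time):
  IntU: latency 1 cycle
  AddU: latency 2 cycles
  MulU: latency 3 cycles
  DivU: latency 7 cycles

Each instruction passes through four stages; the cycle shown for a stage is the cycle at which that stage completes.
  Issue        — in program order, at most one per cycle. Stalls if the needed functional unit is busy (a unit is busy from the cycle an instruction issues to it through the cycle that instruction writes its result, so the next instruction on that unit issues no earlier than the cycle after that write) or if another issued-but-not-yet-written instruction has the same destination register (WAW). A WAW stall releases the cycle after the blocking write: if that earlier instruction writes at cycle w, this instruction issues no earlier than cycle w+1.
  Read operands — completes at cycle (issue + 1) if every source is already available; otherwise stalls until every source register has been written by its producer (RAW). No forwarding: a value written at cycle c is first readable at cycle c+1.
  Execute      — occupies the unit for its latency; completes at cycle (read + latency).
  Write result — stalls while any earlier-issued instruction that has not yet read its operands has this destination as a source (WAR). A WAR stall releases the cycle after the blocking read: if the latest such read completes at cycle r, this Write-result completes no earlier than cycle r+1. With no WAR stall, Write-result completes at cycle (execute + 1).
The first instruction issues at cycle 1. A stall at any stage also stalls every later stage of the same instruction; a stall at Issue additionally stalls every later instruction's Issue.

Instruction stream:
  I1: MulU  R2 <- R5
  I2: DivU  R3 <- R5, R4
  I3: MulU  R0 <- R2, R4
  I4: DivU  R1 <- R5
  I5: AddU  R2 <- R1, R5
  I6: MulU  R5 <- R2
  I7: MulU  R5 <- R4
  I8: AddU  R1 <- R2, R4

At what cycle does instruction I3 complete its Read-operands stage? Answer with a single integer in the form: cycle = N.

1) issue 1, read 2, done 5, write 6
2) issue 2, read 3, done 10, write 11
3) issue 7, read 8, done 11, write 12  <struct: MulU busy until I1 writes@6>
4) issue 12, read 13, done 20, write 21  <struct: DivU busy until I2 writes@11>
5) issue 13, read 22, done 24, write 25  <RAW R1: wait I4 write@21>
6) issue 14, read 26, done 29, write 30  <RAW R2: wait I5 write@25>
7) issue 31, read 32, done 35, write 36  <struct: MulU busy until I6 writes@30>
8) issue 32, read 33, done 35, write 36

cycle = 8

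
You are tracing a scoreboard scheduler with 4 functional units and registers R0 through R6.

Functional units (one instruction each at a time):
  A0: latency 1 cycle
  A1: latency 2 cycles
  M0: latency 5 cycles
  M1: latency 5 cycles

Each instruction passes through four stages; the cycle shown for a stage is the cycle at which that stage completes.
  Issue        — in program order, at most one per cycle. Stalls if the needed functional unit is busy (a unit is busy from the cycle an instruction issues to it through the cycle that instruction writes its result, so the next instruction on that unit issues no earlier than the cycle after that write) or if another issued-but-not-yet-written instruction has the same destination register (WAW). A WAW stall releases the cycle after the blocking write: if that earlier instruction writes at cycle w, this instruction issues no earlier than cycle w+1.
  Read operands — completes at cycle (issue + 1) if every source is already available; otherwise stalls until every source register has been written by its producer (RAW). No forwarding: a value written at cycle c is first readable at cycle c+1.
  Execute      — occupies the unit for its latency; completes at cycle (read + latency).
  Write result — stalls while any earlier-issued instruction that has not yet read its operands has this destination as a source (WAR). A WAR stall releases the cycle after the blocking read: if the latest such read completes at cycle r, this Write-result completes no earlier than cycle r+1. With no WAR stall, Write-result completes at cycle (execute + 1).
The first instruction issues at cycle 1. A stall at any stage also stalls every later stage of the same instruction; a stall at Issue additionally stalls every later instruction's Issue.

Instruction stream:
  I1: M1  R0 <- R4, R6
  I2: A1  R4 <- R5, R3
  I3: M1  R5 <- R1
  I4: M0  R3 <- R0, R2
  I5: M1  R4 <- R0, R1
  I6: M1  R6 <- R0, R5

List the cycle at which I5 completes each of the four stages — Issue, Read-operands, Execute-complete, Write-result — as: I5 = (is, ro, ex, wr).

I1: IS=1 RO=2 EX=7 WR=8
I2: IS=2 RO=3 EX=5 WR=6
I3: IS=9 RO=10 EX=15 WR=16  [struct: M1 busy until I1 writes@8]
I4: IS=10 RO=11 EX=16 WR=17
I5: IS=17 RO=18 EX=23 WR=24  [struct: M1 busy until I3 writes@16]
I6: IS=25 RO=26 EX=31 WR=32  [struct: M1 busy until I5 writes@24]

I5 = (17, 18, 23, 24)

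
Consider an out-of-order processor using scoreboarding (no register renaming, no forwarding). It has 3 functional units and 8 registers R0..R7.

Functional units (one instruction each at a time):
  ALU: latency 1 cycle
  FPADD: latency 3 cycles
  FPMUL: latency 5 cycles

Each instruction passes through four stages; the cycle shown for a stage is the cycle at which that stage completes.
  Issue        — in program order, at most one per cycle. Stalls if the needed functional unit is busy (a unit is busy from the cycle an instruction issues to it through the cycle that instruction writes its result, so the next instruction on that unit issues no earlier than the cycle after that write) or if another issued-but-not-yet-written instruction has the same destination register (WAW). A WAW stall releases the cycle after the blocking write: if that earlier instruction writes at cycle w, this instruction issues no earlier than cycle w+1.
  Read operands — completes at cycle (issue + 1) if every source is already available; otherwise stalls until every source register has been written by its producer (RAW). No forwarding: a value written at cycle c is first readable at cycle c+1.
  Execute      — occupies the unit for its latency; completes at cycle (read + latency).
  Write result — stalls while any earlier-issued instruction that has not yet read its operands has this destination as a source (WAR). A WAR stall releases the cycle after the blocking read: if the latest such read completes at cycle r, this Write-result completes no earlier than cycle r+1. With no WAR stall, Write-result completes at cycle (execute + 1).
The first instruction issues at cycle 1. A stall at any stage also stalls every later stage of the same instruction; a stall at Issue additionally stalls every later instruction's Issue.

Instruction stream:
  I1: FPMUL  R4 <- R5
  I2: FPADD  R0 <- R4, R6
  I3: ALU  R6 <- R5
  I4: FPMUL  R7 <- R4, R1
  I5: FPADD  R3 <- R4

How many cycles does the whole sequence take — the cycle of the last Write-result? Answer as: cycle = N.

cycle = 19

cycle 1: I1 issues→FPMUL
cycle 2: I1 reads; I2 issues→FPADD
cycle 3: I3 issues→ALU
cycle 4: I3 reads
cycle 5: I3 exec-done
cycle 7: I1 exec-done
cycle 8: I1 writes R4
cycle 9: I2 reads; I4 issues→FPMUL
cycle 10: I3 writes R6; I4 reads
cycle 12: I2 exec-done
cycle 13: I2 writes R0
cycle 14: I5 issues→FPADD
cycle 15: I4 exec-done; I5 reads
cycle 16: I4 writes R7
cycle 18: I5 exec-done
cycle 19: I5 writes R3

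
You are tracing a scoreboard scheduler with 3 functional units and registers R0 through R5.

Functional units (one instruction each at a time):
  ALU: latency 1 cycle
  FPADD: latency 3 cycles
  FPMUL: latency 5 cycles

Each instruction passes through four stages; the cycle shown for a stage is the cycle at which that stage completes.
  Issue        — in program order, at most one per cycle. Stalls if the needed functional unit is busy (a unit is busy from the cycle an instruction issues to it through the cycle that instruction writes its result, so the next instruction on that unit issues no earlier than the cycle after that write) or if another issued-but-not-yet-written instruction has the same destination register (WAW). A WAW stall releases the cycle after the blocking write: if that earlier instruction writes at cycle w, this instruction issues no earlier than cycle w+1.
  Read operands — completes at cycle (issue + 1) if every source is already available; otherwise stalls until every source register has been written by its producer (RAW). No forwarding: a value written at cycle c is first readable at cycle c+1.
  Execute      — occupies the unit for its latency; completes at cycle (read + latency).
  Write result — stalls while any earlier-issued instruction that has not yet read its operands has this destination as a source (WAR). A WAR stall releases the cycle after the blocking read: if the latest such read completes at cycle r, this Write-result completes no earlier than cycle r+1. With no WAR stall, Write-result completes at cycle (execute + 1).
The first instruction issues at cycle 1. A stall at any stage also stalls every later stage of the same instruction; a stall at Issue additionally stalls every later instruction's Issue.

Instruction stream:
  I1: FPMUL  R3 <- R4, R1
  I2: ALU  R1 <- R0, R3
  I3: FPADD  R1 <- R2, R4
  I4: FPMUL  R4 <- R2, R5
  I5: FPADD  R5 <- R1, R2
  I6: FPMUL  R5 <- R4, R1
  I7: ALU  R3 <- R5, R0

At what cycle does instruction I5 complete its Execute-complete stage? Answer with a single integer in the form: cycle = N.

cycle = 22

[I1] 1/2/7/8
[I2] 2/9/10/11  (RAW R3: wait I1 write@8)
[I3] 12/13/16/17  (WAW R1: wait I2 write@11)
[I4] 13/14/19/20
[I5] 18/19/22/23  (struct: FPADD busy until I3 writes@17)
[I6] 24/25/30/31  (WAW R5: wait I5 write@23)
[I7] 25/32/33/34  (RAW R5: wait I6 write@31)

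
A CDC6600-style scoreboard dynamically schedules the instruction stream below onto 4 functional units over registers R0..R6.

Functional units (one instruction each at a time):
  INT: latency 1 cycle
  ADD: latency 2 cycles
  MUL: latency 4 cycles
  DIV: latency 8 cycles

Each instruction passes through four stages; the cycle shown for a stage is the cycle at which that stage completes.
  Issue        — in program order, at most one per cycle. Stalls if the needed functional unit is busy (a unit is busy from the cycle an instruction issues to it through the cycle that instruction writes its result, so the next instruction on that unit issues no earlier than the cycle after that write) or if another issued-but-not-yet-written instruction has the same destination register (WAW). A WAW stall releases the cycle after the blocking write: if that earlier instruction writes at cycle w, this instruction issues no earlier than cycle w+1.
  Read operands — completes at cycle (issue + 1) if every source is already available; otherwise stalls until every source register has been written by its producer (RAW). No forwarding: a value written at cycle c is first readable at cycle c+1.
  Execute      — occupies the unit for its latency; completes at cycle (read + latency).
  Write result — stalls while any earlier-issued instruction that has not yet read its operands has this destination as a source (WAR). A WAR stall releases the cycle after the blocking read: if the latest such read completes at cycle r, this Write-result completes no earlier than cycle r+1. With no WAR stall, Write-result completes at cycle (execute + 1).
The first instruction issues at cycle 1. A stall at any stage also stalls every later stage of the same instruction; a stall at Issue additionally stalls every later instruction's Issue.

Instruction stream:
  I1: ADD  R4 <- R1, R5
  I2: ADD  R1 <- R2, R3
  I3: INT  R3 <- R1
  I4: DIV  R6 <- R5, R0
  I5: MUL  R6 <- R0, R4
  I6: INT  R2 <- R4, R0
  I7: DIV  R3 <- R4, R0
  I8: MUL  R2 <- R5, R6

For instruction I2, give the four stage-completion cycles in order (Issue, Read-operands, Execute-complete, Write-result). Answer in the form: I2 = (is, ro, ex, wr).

I2 = (6, 7, 9, 10)

cycle 1: issue I1 (ADD)
cycle 2: I1 read-ops
cycle 4: I1 finished on ADD
cycle 5: I1→R4
cycle 6: issue I2 (ADD)
cycle 7: I2 read-ops; issue I3 (INT)
cycle 8: issue I4 (DIV)
cycle 9: I2 finished on ADD; I4 read-ops
cycle 10: I2→R1
cycle 11: I3 read-ops
cycle 12: I3 finished on INT
cycle 13: I3→R3
cycle 17: I4 finished on DIV
cycle 18: I4→R6
cycle 19: issue I5 (MUL)
cycle 20: I5 read-ops; issue I6 (INT)
cycle 21: I6 read-ops; issue I7 (DIV)
cycle 22: I6 finished on INT; I7 read-ops
cycle 23: I6→R2
cycle 24: I5 finished on MUL
cycle 25: I5→R6
cycle 26: issue I8 (MUL)
cycle 27: I8 read-ops
cycle 30: I7 finished on DIV
cycle 31: I7→R3; I8 finished on MUL
cycle 32: I8→R2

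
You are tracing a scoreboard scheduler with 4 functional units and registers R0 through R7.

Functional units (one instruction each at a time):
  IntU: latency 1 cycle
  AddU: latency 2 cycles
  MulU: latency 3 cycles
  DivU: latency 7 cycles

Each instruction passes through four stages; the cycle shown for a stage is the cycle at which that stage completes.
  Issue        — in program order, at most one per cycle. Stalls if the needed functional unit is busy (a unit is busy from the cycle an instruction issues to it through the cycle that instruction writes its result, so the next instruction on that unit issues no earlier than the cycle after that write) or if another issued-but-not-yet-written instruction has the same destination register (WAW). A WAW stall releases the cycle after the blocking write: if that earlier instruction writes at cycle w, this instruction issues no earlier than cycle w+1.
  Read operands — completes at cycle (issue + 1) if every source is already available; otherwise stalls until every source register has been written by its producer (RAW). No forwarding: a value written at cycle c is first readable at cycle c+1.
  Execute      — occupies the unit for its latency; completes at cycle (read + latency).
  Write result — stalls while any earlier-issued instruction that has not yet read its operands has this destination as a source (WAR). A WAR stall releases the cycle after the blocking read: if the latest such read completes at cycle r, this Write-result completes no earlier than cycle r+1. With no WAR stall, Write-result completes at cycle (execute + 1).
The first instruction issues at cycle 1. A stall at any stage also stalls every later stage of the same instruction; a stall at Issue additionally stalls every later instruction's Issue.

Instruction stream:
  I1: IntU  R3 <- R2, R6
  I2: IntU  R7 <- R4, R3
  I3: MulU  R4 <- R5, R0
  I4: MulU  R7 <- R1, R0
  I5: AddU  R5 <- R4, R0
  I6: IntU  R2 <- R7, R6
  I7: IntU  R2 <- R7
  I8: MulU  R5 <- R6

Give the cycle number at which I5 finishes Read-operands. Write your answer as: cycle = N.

t=1  issue I1 (IntU)
t=2  I1 read-ops
t=3  I1 finished on IntU
t=4  I1→R3
t=5  issue I2 (IntU)
t=6  I2 read-ops | issue I3 (MulU)
t=7  I2 finished on IntU | I3 read-ops
t=8  I2→R7
t=10  I3 finished on MulU
t=11  I3→R4
t=12  issue I4 (MulU)
t=13  I4 read-ops | issue I5 (AddU)
t=14  I5 read-ops | issue I6 (IntU)
t=16  I4 finished on MulU | I5 finished on AddU
t=17  I4→R7 | I5→R5
t=18  I6 read-ops
t=19  I6 finished on IntU
t=20  I6→R2
t=21  issue I7 (IntU)
t=22  I7 read-ops | issue I8 (MulU)
t=23  I7 finished on IntU | I8 read-ops
t=24  I7→R2
t=26  I8 finished on MulU
t=27  I8→R5

cycle = 14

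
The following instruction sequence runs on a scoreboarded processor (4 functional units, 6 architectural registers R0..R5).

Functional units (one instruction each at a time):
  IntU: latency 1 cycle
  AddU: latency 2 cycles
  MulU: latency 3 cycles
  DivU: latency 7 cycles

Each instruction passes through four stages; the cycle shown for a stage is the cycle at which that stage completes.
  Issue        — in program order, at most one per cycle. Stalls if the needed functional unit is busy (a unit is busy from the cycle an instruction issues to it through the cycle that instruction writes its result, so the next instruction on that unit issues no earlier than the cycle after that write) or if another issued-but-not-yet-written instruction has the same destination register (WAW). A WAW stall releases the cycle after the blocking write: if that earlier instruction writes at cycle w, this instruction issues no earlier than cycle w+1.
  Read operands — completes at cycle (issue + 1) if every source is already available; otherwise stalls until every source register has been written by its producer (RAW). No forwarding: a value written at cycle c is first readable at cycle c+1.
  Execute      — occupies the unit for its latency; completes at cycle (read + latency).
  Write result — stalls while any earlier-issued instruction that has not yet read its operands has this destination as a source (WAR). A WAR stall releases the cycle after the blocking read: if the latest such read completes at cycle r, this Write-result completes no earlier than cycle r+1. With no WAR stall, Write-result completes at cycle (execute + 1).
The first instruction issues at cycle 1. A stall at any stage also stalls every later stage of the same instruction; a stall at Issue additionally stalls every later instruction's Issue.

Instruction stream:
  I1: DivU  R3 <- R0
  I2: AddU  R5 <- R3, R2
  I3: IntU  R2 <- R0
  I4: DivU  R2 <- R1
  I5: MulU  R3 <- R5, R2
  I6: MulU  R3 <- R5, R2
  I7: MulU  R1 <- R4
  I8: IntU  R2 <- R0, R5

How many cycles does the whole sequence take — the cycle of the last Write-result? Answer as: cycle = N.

[I1] 1/2/9/10
[I2] 2/11/13/14  (RAW R3: wait I1 write@10)
[I3] 3/4/5/12  (WAR R2: wait I2 read@11)
[I4] 13/14/21/22  (WAW R2: wait I3 write@12)
[I5] 14/23/26/27  (RAW R2: wait I4 write@22)
[I6] 28/29/32/33  (struct: MulU busy until I5 writes@27)
[I7] 34/35/38/39  (struct: MulU busy until I6 writes@33)
[I8] 35/36/37/38

cycle = 39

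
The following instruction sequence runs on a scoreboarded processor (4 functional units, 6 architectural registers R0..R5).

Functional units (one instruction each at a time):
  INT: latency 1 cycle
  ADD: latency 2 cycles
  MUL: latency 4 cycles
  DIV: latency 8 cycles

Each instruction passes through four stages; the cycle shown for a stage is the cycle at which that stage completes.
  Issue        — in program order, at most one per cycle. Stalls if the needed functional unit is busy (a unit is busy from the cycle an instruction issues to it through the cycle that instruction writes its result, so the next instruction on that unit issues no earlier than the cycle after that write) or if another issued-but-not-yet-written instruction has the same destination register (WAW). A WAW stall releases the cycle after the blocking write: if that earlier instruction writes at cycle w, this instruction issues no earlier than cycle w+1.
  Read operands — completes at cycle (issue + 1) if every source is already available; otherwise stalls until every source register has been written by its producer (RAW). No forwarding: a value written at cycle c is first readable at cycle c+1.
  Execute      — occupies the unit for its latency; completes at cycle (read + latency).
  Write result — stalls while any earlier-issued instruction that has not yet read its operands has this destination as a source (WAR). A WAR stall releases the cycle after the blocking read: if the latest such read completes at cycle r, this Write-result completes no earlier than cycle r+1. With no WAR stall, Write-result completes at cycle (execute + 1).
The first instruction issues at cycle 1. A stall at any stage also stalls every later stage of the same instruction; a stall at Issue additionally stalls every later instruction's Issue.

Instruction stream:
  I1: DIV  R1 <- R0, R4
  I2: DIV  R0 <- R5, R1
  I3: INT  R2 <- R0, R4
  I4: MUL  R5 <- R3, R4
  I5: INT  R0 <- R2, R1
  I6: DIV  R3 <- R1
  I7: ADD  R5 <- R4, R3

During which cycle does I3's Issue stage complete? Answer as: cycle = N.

cycle = 13

I1: IS=1 RO=2 EX=10 WR=11
I2: IS=12 RO=13 EX=21 WR=22  [struct: DIV busy until I1 writes@11]
I3: IS=13 RO=23 EX=24 WR=25  [RAW R0: wait I2 write@22]
I4: IS=14 RO=15 EX=19 WR=20
I5: IS=26 RO=27 EX=28 WR=29  [struct: INT busy until I3 writes@25]
I6: IS=27 RO=28 EX=36 WR=37
I7: IS=28 RO=38 EX=40 WR=41  [RAW R3: wait I6 write@37]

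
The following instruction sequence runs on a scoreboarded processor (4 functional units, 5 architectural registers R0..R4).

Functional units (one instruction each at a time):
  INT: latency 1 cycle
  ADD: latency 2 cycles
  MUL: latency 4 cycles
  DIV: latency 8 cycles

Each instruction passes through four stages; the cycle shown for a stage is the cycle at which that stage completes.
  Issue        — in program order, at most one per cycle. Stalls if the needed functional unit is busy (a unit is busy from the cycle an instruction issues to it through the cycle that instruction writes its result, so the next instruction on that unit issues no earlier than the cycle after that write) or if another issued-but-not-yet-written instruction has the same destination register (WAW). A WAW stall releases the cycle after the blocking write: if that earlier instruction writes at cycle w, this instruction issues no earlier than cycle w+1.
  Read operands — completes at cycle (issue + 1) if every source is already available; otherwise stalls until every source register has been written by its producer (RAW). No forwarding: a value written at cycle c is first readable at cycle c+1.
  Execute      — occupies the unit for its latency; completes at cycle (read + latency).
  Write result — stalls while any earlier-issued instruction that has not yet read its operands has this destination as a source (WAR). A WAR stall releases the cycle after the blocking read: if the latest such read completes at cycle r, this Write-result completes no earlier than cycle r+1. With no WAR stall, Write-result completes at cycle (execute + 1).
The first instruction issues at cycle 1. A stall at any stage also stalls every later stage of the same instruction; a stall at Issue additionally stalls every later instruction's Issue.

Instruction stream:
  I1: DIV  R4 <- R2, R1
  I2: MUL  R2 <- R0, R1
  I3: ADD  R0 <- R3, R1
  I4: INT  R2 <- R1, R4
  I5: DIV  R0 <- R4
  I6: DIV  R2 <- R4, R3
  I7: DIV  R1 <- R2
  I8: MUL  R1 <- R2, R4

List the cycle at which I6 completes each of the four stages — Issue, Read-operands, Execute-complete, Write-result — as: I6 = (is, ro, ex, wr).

I6 = (23, 24, 32, 33)

t=1  issue I1 (DIV)
t=2  I1 read-ops | issue I2 (MUL)
t=3  I2 read-ops | issue I3 (ADD)
t=4  I3 read-ops
t=6  I3 finished on ADD
t=7  I2 finished on MUL | I3→R0
t=8  I2→R2
t=9  issue I4 (INT)
t=10  I1 finished on DIV
t=11  I1→R4
t=12  I4 read-ops | issue I5 (DIV)
t=13  I4 finished on INT | I5 read-ops
t=14  I4→R2
t=21  I5 finished on DIV
t=22  I5→R0
t=23  issue I6 (DIV)
t=24  I6 read-ops
t=32  I6 finished on DIV
t=33  I6→R2
t=34  issue I7 (DIV)
t=35  I7 read-ops
t=43  I7 finished on DIV
t=44  I7→R1
t=45  issue I8 (MUL)
t=46  I8 read-ops
t=50  I8 finished on MUL
t=51  I8→R1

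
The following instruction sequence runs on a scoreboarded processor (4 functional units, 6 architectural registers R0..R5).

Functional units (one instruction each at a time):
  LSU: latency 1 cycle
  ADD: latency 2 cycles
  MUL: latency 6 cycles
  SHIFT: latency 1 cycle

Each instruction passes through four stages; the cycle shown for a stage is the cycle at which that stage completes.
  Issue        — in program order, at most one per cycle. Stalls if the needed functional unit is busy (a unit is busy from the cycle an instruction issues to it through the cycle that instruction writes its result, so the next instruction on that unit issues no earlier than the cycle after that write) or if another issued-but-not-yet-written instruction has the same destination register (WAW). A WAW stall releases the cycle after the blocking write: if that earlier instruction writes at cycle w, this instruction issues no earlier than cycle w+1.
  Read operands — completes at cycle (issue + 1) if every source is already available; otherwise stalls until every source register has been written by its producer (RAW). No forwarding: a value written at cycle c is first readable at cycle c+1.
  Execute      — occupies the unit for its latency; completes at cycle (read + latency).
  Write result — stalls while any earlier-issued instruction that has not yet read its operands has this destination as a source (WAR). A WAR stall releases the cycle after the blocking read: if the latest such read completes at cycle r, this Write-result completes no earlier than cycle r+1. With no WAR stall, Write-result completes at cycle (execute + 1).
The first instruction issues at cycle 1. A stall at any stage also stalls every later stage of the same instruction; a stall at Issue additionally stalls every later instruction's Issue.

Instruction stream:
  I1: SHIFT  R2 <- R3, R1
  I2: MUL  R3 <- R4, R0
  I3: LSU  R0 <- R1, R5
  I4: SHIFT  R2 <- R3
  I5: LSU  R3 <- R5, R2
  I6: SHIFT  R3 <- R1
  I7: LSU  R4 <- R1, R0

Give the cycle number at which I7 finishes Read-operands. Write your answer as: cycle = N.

cycle = 19

t=1  issue I1 (SHIFT)
t=2  I1 read-ops · issue I2 (MUL)
t=3  I1 finished on SHIFT · I2 read-ops · issue I3 (LSU)
t=4  I1→R2 · I3 read-ops
t=5  I3 finished on LSU · issue I4 (SHIFT)
t=6  I3→R0
t=9  I2 finished on MUL
t=10  I2→R3
t=11  I4 read-ops · issue I5 (LSU)
t=12  I4 finished on SHIFT
t=13  I4→R2
t=14  I5 read-ops
t=15  I5 finished on LSU
t=16  I5→R3
t=17  issue I6 (SHIFT)
t=18  I6 read-ops · issue I7 (LSU)
t=19  I6 finished on SHIFT · I7 read-ops
t=20  I6→R3 · I7 finished on LSU
t=21  I7→R4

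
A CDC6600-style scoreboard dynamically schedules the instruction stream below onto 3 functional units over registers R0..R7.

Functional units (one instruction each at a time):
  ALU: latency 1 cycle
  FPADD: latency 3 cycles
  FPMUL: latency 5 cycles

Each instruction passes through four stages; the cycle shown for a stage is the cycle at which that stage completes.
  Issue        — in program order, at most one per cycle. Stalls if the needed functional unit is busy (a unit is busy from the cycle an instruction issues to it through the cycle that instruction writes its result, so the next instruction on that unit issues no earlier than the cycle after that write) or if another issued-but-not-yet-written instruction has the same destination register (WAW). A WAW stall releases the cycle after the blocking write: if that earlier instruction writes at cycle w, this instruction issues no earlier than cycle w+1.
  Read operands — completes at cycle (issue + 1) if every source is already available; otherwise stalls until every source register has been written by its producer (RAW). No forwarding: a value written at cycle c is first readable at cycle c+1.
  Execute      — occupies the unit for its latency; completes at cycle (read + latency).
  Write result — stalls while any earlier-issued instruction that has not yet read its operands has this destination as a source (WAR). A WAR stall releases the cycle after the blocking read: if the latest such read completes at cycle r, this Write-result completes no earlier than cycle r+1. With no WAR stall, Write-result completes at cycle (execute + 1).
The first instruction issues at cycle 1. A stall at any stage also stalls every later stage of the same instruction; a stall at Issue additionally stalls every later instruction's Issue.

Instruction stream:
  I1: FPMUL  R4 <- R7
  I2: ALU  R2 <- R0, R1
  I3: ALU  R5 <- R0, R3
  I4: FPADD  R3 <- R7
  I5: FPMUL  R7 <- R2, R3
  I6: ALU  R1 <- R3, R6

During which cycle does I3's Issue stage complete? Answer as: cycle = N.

cycle = 6

c1: issue I1 (FPMUL)
c2: I1 read-ops; issue I2 (ALU)
c3: I2 read-ops
c4: I2 finished on ALU
c5: I2→R2
c6: issue I3 (ALU)
c7: I1 finished on FPMUL; I3 read-ops; issue I4 (FPADD)
c8: I1→R4; I3 finished on ALU; I4 read-ops
c9: I3→R5; issue I5 (FPMUL)
c10: issue I6 (ALU)
c11: I4 finished on FPADD
c12: I4→R3
c13: I5 read-ops; I6 read-ops
c14: I6 finished on ALU
c15: I6→R1
c18: I5 finished on FPMUL
c19: I5→R7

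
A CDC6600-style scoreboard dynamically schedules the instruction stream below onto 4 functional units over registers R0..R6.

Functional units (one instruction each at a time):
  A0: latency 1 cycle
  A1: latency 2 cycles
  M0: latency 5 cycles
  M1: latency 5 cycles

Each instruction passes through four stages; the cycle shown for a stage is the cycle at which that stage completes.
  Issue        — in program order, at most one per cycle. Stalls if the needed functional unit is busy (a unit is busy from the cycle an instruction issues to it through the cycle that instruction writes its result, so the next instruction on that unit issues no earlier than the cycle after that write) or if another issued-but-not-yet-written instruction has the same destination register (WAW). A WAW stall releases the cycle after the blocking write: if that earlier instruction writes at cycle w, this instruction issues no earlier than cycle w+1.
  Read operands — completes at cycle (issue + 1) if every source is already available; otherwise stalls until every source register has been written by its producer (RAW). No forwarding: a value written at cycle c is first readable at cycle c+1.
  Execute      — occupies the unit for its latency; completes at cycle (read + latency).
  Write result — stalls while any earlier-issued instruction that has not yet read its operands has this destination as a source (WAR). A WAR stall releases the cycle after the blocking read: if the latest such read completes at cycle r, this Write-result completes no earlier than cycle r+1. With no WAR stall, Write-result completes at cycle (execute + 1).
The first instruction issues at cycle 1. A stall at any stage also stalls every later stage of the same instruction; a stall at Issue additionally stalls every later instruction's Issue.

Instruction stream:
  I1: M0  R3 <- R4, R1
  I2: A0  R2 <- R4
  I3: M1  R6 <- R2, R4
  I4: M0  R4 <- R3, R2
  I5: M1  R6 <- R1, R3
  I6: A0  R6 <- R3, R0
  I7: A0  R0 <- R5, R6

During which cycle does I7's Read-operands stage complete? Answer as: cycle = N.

cycle = 26

[1] I1 dispatched to M0
[2] I1 operands ready | I2 dispatched to A0
[3] I2 operands ready | I3 dispatched to M1
[4] I2 complete
[5] R2←I2
[6] I3 operands ready
[7] I1 complete
[8] R3←I1
[9] I4 dispatched to M0
[10] I4 operands ready
[11] I3 complete
[12] R6←I3
[13] I5 dispatched to M1
[14] I5 operands ready
[15] I4 complete
[16] R4←I4
[19] I5 complete
[20] R6←I5
[21] I6 dispatched to A0
[22] I6 operands ready
[23] I6 complete
[24] R6←I6
[25] I7 dispatched to A0
[26] I7 operands ready
[27] I7 complete
[28] R0←I7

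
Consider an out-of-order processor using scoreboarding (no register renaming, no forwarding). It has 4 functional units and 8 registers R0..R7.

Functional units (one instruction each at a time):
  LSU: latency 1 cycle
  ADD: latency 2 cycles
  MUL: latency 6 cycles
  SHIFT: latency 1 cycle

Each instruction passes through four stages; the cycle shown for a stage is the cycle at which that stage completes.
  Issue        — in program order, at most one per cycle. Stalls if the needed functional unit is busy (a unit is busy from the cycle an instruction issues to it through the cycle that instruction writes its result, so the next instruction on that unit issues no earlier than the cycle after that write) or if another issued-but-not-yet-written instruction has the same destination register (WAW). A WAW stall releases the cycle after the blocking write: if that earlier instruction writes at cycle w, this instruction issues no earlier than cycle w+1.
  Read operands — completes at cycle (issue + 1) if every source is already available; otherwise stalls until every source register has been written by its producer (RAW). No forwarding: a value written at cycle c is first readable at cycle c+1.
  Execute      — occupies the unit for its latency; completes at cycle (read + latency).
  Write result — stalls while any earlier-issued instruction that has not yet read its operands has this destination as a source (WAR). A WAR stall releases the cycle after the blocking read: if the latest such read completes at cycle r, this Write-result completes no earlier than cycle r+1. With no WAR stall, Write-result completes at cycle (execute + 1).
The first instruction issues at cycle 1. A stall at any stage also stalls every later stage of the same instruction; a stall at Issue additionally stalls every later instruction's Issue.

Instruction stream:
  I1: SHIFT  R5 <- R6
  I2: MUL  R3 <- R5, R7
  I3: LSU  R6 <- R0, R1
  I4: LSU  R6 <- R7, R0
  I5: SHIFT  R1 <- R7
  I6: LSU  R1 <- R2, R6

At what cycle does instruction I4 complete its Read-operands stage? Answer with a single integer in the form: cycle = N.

[1] issue I1 (SHIFT)
[2] I1 read-ops · issue I2 (MUL)
[3] I1 finished on SHIFT · issue I3 (LSU)
[4] I1→R5 · I3 read-ops
[5] I2 read-ops · I3 finished on LSU
[6] I3→R6
[7] issue I4 (LSU)
[8] I4 read-ops · issue I5 (SHIFT)
[9] I4 finished on LSU · I5 read-ops
[10] I4→R6 · I5 finished on SHIFT
[11] I2 finished on MUL · I5→R1
[12] I2→R3 · issue I6 (LSU)
[13] I6 read-ops
[14] I6 finished on LSU
[15] I6→R1

cycle = 8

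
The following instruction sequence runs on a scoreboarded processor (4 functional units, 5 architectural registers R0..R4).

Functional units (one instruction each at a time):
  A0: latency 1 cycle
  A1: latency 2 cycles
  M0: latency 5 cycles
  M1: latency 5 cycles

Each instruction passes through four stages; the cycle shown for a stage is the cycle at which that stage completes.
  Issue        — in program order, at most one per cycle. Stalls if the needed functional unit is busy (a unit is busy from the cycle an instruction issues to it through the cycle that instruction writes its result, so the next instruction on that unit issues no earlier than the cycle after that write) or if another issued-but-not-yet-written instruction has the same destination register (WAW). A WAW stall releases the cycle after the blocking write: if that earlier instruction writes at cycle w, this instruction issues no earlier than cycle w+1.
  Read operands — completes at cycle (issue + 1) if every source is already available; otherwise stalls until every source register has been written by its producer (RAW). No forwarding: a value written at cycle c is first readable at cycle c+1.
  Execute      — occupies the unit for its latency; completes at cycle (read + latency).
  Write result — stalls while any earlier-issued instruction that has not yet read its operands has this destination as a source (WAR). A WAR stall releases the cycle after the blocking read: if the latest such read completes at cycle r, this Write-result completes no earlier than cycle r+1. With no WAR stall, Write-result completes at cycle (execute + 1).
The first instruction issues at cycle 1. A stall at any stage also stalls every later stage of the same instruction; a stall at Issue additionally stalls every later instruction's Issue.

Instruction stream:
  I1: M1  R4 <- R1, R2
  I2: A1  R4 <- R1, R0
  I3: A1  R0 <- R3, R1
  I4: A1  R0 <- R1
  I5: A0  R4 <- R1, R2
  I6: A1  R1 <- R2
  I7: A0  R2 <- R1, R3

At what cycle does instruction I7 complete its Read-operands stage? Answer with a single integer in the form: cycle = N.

cycle = 29

t=1  I1 issues→M1
t=2  I1 reads
t=7  I1 exec-done
t=8  I1 writes R4
t=9  I2 issues→A1
t=10  I2 reads
t=12  I2 exec-done
t=13  I2 writes R4
t=14  I3 issues→A1
t=15  I3 reads
t=17  I3 exec-done
t=18  I3 writes R0
t=19  I4 issues→A1
t=20  I4 reads, I5 issues→A0
t=21  I5 reads
t=22  I4 exec-done, I5 exec-done
t=23  I4 writes R0, I5 writes R4
t=24  I6 issues→A1
t=25  I6 reads, I7 issues→A0
t=27  I6 exec-done
t=28  I6 writes R1
t=29  I7 reads
t=30  I7 exec-done
t=31  I7 writes R2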